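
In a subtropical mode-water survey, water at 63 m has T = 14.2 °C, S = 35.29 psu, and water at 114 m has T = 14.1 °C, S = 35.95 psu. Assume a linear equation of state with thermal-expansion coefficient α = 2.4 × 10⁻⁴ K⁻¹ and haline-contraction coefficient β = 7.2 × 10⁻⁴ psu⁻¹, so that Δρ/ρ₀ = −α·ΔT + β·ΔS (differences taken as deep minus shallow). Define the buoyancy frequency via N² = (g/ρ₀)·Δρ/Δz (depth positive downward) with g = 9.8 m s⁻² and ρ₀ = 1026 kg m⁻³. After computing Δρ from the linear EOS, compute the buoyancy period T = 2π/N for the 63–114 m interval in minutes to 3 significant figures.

ΔT = -0.1 K, ΔS = +0.66 psu (deep − shallow).
Δρ/ρ₀ = −αΔT + βΔS = 2.40 × 10⁻⁵ + 4.752 × 10⁻⁴ = 4.992 × 10⁻⁴, so Δρ ≈ 0.5122 kg m⁻³.
N² = (g/ρ₀)·Δρ/Δz = g·(Δρ/ρ₀)/Δz = 9.8 × 4.992 × 10⁻⁴ / 51 = 9.5925 × 10⁻⁵ s⁻².
N = √(9.5925 × 10⁻⁵) = 9.7941 × 10⁻³ rad s⁻¹ → T = 2π/N = 641.53 s = 10.692 min ≈ 10.7 min.

10.7 min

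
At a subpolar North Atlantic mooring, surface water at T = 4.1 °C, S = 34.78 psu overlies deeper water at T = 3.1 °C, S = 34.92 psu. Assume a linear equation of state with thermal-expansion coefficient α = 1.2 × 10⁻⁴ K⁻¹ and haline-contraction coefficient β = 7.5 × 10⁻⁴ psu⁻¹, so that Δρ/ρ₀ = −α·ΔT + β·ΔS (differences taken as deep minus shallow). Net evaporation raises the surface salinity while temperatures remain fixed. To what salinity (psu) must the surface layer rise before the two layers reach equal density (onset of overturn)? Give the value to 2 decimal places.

Neutral buoyancy requires −α(T_deep − T_surf) + β(S_deep − S_surf′) = 0.
S_surf′ = S_deep − (α/β)·ΔT = 34.92 − (1.2 × 10⁻⁴/7.5 × 10⁻⁴)·(-1.0) = 35.0800 psu.
Increase required: 35.0800 − 34.78 = 0.3000 psu.

35.08 psu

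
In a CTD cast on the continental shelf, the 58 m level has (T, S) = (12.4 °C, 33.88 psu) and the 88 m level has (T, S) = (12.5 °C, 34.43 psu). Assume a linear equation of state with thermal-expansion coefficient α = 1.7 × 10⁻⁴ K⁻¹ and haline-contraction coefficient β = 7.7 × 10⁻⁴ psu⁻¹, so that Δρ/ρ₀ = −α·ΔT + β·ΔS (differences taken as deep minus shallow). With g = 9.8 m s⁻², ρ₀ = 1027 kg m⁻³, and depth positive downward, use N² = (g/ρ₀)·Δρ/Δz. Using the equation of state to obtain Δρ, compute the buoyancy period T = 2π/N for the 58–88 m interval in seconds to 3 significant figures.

ΔT = +0.1 K, ΔS = +0.55 psu (deep − shallow).
Δρ/ρ₀ = −αΔT + βΔS = -1.70 × 10⁻⁵ + 4.235 × 10⁻⁴ = 4.065 × 10⁻⁴, so Δρ ≈ 0.4175 kg m⁻³.
N² = (g/ρ₀)·Δρ/Δz = g·(Δρ/ρ₀)/Δz = 9.8 × 4.065 × 10⁻⁴ / 30 = 1.3279 × 10⁻⁴ s⁻².
N = √(1.3279 × 10⁻⁴) = 0.011523 rad s⁻¹ → T = 2π/N = 545.27 s ≈ 545 s.

545 s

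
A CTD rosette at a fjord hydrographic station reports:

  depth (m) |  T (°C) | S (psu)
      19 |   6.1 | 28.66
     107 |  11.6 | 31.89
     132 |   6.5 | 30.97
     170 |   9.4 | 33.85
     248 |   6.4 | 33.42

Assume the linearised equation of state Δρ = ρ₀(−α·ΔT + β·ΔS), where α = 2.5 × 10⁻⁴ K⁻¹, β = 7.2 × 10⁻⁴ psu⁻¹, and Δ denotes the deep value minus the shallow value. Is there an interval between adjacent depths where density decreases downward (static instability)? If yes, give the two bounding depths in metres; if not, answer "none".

none

Evaluate Δρ/ρ₀ = −αΔT + βΔS across each adjacent pair:
  19–107 m: −αΔT+βΔS = −(2.5 × 10⁻⁴)(+5.5)+(7.2 × 10⁻⁴)(+3.23) = 9.5 × 10⁻⁴ → stable
  107–132 m: −αΔT+βΔS = −(2.5 × 10⁻⁴)(-5.1)+(7.2 × 10⁻⁴)(-0.92) = 6.1 × 10⁻⁴ → stable
  132–170 m: −αΔT+βΔS = −(2.5 × 10⁻⁴)(+2.9)+(7.2 × 10⁻⁴)(+2.88) = 1.3 × 10⁻³ → stable
  170–248 m: −αΔT+βΔS = −(2.5 × 10⁻⁴)(-3.0)+(7.2 × 10⁻⁴)(-0.43) = 4.4 × 10⁻⁴ → stable
Every interval has Δρ > 0: the column is stably stratified throughout.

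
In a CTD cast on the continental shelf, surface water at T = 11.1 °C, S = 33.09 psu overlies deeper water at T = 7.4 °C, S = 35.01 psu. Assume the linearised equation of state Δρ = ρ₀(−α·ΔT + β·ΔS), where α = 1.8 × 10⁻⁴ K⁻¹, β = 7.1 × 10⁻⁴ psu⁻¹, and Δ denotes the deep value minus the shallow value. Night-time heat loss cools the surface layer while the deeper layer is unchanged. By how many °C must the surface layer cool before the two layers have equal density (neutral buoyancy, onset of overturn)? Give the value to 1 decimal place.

Neutral buoyancy requires Δρ = 0, i.e. −α(T_deep − T_surf′) + β(S_deep − S_surf) = 0.
T_surf′ = T_deep − (β/α)·ΔS = 7.4 − (7.1 × 10⁻⁴/1.8 × 10⁻⁴)·(+1.92) = -0.173 °C.
Cooling required: 11.1 − (-0.173) = 11.273 °C.

11.3 °C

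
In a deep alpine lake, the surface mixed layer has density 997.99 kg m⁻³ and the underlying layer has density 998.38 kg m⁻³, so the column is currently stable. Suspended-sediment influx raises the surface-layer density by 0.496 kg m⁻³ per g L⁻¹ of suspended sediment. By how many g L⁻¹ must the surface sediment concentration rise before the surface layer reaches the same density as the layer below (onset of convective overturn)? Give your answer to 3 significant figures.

Density deficit of the surface layer: 998.38 − 997.99 = 0.39 kg m⁻³.
Required change = 0.39 / 0.496 = 0.786 g L⁻¹.

0.786 g L⁻¹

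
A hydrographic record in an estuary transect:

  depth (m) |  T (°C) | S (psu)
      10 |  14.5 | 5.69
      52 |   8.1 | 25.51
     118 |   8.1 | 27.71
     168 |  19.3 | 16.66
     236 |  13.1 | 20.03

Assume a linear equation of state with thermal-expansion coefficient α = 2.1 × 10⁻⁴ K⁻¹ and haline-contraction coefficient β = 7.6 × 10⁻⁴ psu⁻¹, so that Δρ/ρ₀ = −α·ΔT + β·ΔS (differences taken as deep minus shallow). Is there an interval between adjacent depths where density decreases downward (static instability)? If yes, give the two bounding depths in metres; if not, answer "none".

Evaluate Δρ/ρ₀ = −αΔT + βΔS across each adjacent pair:
  10–52 m: −αΔT+βΔS = −(2.1 × 10⁻⁴)(-6.4)+(7.6 × 10⁻⁴)(+19.82) = 0.016 → stable
  52–118 m: −αΔT+βΔS = −(2.1 × 10⁻⁴)(+0.0)+(7.6 × 10⁻⁴)(+2.20) = 1.7 × 10⁻³ → stable
  118–168 m: −αΔT+βΔS = −(2.1 × 10⁻⁴)(+11.2)+(7.6 × 10⁻⁴)(-11.05) = -0.011 → UNSTABLE
  168–236 m: −αΔT+βΔS = −(2.1 × 10⁻⁴)(-6.2)+(7.6 × 10⁻⁴)(+3.37) = 3.9 × 10⁻³ → stable
The 118–168 m interval has Δρ < 0: lighter water underlies denser water.

118–168 m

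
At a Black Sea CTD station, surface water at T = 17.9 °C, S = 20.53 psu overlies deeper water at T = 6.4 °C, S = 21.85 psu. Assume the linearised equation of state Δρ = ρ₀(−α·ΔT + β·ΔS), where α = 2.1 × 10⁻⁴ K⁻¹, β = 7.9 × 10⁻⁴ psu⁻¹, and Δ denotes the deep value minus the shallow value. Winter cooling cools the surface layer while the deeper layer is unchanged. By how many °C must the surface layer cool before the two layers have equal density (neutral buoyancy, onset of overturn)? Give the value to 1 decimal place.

16.5 °C

Neutral buoyancy requires Δρ = 0, i.e. −α(T_deep − T_surf′) + β(S_deep − S_surf) = 0.
T_surf′ = T_deep − (β/α)·ΔS = 6.4 − (7.9 × 10⁻⁴/2.1 × 10⁻⁴)·(+1.32) = 1.434 °C.
Cooling required: 17.9 − (1.434) = 16.466 °C.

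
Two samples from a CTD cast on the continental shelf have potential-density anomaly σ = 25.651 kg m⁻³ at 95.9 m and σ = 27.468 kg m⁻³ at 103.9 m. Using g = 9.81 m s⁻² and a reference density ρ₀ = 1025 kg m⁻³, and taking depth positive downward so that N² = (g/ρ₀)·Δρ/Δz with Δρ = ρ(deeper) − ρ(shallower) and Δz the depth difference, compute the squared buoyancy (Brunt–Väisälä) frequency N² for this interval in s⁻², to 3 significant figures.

2.17 × 10⁻³ s⁻²

Δρ = 1027.468 − 1025.651 = 1.817 kg m⁻³ over Δz = 103.9 − 95.9 = 8 m.
N² = (9.81/1025) × (1.817/8) = 2.1738 × 10⁻³ s⁻² ≈ 2.17 × 10⁻³ s⁻².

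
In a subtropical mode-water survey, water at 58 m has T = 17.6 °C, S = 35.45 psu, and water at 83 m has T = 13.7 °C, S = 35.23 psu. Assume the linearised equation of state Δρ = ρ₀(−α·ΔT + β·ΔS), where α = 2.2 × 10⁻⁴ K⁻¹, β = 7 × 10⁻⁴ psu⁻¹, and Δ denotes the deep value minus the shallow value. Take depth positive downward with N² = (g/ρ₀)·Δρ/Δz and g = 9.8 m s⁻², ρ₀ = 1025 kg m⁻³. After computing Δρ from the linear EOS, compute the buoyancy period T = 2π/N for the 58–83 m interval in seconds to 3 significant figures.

378 s

ΔT = -3.9 K, ΔS = -0.22 psu (deep − shallow).
Δρ/ρ₀ = −αΔT + βΔS = 8.58 × 10⁻⁴ − 1.54 × 10⁻⁴ = 7.04 × 10⁻⁴, so Δρ ≈ 0.7216 kg m⁻³.
N² = (g/ρ₀)·Δρ/Δz = g·(Δρ/ρ₀)/Δz = 9.8 × 7.04 × 10⁻⁴ / 25 = 2.7597 × 10⁻⁴ s⁻².
N = √(2.7597 × 10⁻⁴) = 0.016612 rad s⁻¹ → T = 2π/N = 378.23 s ≈ 378 s.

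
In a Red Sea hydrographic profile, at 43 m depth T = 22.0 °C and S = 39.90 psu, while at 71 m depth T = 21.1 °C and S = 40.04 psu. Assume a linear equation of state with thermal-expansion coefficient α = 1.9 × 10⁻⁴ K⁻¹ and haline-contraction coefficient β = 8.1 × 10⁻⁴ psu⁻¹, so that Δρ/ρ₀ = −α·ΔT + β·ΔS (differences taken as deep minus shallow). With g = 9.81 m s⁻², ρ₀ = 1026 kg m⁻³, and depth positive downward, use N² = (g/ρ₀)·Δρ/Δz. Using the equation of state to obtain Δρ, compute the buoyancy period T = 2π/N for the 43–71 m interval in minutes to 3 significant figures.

10.5 min

ΔT = -0.9 K, ΔS = +0.14 psu (deep − shallow).
Δρ/ρ₀ = −αΔT + βΔS = 1.71 × 10⁻⁴ + 1.134 × 10⁻⁴ = 2.844 × 10⁻⁴, so Δρ ≈ 0.2918 kg m⁻³.
N² = (g/ρ₀)·Δρ/Δz = g·(Δρ/ρ₀)/Δz = 9.81 × 2.844 × 10⁻⁴ / 28 = 9.9642 × 10⁻⁵ s⁻².
N = √(9.9642 × 10⁻⁵) = 9.9821 × 10⁻³ rad s⁻¹ → T = 2π/N = 629.45 s = 10.491 min ≈ 10.5 min.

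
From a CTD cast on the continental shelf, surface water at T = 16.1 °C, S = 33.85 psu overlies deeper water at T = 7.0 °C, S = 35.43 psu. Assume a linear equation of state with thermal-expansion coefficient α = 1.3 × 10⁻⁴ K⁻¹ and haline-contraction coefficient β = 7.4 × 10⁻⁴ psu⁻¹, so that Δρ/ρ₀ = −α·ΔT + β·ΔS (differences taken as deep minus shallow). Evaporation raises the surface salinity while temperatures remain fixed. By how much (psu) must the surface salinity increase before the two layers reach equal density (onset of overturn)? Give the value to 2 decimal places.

Neutral buoyancy requires −α(T_deep − T_surf) + β(S_deep − S_surf′) = 0.
S_surf′ = S_deep − (α/β)·ΔT = 35.43 − (1.3 × 10⁻⁴/7.4 × 10⁻⁴)·(-9.1) = 37.0286 psu.
Increase required: 37.0286 − 33.85 = 3.1786 psu.

3.18 psu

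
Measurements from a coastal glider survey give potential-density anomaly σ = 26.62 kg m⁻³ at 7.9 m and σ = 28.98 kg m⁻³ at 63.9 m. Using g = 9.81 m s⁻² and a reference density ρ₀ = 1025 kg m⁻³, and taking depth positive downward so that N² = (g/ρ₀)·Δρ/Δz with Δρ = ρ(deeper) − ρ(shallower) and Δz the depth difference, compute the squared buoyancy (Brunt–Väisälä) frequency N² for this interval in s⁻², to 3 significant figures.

Δρ = 1028.98 − 1026.62 = 2.36 kg m⁻³ over Δz = 63.9 − 7.9 = 56 m.
N² = (9.81/1025) × (2.36/56) = 4.0334 × 10⁻⁴ s⁻² ≈ 4.03 × 10⁻⁴ s⁻².

4.03 × 10⁻⁴ s⁻²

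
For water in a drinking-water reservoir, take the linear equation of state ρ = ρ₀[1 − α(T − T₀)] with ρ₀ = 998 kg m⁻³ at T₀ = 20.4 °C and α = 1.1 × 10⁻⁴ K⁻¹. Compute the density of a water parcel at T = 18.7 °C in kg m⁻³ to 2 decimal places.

998.19 kg m⁻³

T − T₀ = -1.7 K.
Bracket = 1 − α·(-1.7) = 1 + (1.87 × 10⁻⁴) = 1.0001870.
ρ = 998 × 1.0001870 = 998.19 kg m⁻³.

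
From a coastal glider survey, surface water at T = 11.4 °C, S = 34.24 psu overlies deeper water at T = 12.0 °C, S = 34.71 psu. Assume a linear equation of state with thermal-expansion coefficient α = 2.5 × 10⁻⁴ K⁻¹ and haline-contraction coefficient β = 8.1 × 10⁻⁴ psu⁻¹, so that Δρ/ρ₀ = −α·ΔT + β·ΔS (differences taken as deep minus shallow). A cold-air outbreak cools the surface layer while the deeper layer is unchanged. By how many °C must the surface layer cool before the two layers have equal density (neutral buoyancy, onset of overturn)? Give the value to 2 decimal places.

0.92 °C

Neutral buoyancy requires Δρ = 0, i.e. −α(T_deep − T_surf′) + β(S_deep − S_surf) = 0.
T_surf′ = T_deep − (β/α)·ΔS = 12.0 − (8.1 × 10⁻⁴/2.5 × 10⁻⁴)·(+0.47) = 10.4772 °C.
Cooling required: 11.4 − (10.4772) = 0.9228 °C.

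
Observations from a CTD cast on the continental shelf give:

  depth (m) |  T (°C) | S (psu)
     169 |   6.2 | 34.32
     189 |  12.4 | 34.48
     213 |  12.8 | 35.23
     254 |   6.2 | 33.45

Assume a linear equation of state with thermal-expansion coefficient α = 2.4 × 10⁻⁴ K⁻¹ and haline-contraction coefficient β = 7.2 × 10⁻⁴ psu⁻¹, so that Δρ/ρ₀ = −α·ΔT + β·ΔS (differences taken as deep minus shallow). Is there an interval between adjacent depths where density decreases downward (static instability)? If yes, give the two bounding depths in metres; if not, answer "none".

169–189 m

Evaluate Δρ/ρ₀ = −αΔT + βΔS across each adjacent pair:
  169–189 m: −αΔT+βΔS = −(2.4 × 10⁻⁴)(+6.2)+(7.2 × 10⁻⁴)(+0.16) = -1.4 × 10⁻³ → UNSTABLE
  189–213 m: −αΔT+βΔS = −(2.4 × 10⁻⁴)(+0.4)+(7.2 × 10⁻⁴)(+0.75) = 4.4 × 10⁻⁴ → stable
  213–254 m: −αΔT+βΔS = −(2.4 × 10⁻⁴)(-6.6)+(7.2 × 10⁻⁴)(-1.78) = 3.0 × 10⁻⁴ → stable
The 169–189 m interval has Δρ < 0: lighter water underlies denser water.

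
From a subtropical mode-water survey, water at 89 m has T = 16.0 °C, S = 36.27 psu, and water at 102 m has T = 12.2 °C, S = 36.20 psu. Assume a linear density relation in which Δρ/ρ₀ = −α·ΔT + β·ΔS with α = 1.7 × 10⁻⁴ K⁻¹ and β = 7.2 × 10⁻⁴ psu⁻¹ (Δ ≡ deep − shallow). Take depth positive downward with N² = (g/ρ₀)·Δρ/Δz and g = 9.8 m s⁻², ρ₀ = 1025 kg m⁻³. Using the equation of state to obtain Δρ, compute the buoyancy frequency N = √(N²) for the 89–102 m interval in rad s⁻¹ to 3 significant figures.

0.0212 rad s⁻¹

ΔT = -3.8 K, ΔS = -0.07 psu (deep − shallow).
Δρ/ρ₀ = −αΔT + βΔS = 6.46 × 10⁻⁴ − 5.04 × 10⁻⁵ = 5.956 × 10⁻⁴, so Δρ ≈ 0.6105 kg m⁻³.
N² = (g/ρ₀)·Δρ/Δz = g·(Δρ/ρ₀)/Δz = 9.8 × 5.956 × 10⁻⁴ / 13 = 4.4899 × 10⁻⁴ s⁻².
N = √(4.4899 × 10⁻⁴) = 0.021189 rad s⁻¹ ≈ 0.0212 rad s⁻¹.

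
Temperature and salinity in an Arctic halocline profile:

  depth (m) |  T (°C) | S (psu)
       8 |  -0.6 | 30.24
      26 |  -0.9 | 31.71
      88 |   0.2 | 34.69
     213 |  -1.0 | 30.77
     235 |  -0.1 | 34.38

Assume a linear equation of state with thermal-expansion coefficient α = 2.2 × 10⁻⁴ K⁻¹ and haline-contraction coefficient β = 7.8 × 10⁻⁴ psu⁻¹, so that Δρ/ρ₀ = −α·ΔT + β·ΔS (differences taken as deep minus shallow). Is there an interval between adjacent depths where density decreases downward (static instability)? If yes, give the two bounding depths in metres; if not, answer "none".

88–213 m

Evaluate Δρ/ρ₀ = −αΔT + βΔS across each adjacent pair:
  8–26 m: −αΔT+βΔS = −(2.2 × 10⁻⁴)(-0.3)+(7.8 × 10⁻⁴)(+1.47) = 1.2 × 10⁻³ → stable
  26–88 m: −αΔT+βΔS = −(2.2 × 10⁻⁴)(+1.1)+(7.8 × 10⁻⁴)(+2.98) = 2.1 × 10⁻³ → stable
  88–213 m: −αΔT+βΔS = −(2.2 × 10⁻⁴)(-1.2)+(7.8 × 10⁻⁴)(-3.92) = -2.8 × 10⁻³ → UNSTABLE
  213–235 m: −αΔT+βΔS = −(2.2 × 10⁻⁴)(+0.9)+(7.8 × 10⁻⁴)(+3.61) = 2.6 × 10⁻³ → stable
The 88–213 m interval has Δρ < 0: lighter water underlies denser water.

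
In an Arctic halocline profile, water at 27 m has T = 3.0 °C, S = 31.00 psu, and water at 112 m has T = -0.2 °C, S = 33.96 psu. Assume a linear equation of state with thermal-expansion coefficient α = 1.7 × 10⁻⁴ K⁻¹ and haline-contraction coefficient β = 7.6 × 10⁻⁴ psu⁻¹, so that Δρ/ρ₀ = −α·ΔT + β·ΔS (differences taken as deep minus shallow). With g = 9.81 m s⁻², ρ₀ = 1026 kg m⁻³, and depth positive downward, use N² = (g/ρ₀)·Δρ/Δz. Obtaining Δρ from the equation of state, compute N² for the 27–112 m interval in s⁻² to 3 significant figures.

3.22 × 10⁻⁴ s⁻²

ΔT = -3.2 K, ΔS = +2.96 psu (deep − shallow).
Δρ/ρ₀ = −αΔT + βΔS = 5.44 × 10⁻⁴ + 2.2496 × 10⁻³ = 2.7936 × 10⁻³, so Δρ ≈ 2.866 kg m⁻³.
N² = (g/ρ₀)·Δρ/Δz = g·(Δρ/ρ₀)/Δz = 9.81 × 2.7936 × 10⁻³ / 85 = 3.2241 × 10⁻⁴ s⁻² ≈ 3.22 × 10⁻⁴ s⁻².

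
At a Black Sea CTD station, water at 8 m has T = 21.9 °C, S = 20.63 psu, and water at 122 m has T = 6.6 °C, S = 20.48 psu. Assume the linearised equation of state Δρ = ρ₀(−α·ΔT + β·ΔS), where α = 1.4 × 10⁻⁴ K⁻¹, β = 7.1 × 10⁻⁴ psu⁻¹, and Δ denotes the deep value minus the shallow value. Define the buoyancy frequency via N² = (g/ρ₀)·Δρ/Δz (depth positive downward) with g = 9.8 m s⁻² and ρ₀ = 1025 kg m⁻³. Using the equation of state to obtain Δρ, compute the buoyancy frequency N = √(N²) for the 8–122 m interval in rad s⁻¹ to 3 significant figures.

ΔT = -15.3 K, ΔS = -0.15 psu (deep − shallow).
Δρ/ρ₀ = −αΔT + βΔS = 2.142 × 10⁻³ − 1.065 × 10⁻⁴ = 2.0355 × 10⁻³, so Δρ ≈ 2.086 kg m⁻³.
N² = (g/ρ₀)·Δρ/Δz = g·(Δρ/ρ₀)/Δz = 9.8 × 2.0355 × 10⁻³ / 114 = 1.7498 × 10⁻⁴ s⁻².
N = √(1.7498 × 10⁻⁴) = 0.013228 rad s⁻¹ ≈ 0.0132 rad s⁻¹.

0.0132 rad s⁻¹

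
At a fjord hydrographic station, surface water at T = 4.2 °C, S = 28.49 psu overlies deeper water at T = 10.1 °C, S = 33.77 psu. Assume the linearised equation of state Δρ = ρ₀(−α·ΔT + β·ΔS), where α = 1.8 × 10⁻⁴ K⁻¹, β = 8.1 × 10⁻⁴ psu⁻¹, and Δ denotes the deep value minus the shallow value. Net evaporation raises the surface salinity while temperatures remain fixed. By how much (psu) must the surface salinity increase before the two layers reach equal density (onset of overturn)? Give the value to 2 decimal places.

Neutral buoyancy requires −α(T_deep − T_surf) + β(S_deep − S_surf′) = 0.
S_surf′ = S_deep − (α/β)·ΔT = 33.77 − (1.8 × 10⁻⁴/8.1 × 10⁻⁴)·(+5.9) = 32.4589 psu.
Increase required: 32.4589 − 28.49 = 3.9689 psu.

3.97 psu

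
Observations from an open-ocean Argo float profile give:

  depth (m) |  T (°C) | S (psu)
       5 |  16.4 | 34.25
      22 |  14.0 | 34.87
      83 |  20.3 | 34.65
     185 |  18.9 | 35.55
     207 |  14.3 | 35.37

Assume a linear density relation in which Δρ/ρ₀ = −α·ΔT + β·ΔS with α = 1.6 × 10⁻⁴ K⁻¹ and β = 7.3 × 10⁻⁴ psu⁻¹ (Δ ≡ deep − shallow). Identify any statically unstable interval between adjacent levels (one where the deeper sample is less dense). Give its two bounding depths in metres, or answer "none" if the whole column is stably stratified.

22–83 m

Evaluate Δρ/ρ₀ = −αΔT + βΔS across each adjacent pair:
  5–22 m: −αΔT+βΔS = −(1.6 × 10⁻⁴)(-2.4)+(7.3 × 10⁻⁴)(+0.62) = 8.4 × 10⁻⁴ → stable
  22–83 m: −αΔT+βΔS = −(1.6 × 10⁻⁴)(+6.3)+(7.3 × 10⁻⁴)(-0.22) = -1.2 × 10⁻³ → UNSTABLE
  83–185 m: −αΔT+βΔS = −(1.6 × 10⁻⁴)(-1.4)+(7.3 × 10⁻⁴)(+0.90) = 8.8 × 10⁻⁴ → stable
  185–207 m: −αΔT+βΔS = −(1.6 × 10⁻⁴)(-4.6)+(7.3 × 10⁻⁴)(-0.18) = 6.0 × 10⁻⁴ → stable
The 22–83 m interval has Δρ < 0: lighter water underlies denser water.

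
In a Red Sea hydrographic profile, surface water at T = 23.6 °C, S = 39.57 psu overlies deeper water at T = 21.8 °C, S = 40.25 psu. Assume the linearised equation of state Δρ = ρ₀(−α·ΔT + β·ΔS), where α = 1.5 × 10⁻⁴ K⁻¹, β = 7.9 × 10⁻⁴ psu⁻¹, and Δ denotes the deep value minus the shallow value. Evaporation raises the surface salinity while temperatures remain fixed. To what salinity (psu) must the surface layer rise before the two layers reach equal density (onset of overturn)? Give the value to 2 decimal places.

40.59 psu

Neutral buoyancy requires −α(T_deep − T_surf) + β(S_deep − S_surf′) = 0.
S_surf′ = S_deep − (α/β)·ΔT = 40.25 − (1.5 × 10⁻⁴/7.9 × 10⁻⁴)·(-1.8) = 40.5918 psu.
Increase required: 40.5918 − 39.57 = 1.0218 psu.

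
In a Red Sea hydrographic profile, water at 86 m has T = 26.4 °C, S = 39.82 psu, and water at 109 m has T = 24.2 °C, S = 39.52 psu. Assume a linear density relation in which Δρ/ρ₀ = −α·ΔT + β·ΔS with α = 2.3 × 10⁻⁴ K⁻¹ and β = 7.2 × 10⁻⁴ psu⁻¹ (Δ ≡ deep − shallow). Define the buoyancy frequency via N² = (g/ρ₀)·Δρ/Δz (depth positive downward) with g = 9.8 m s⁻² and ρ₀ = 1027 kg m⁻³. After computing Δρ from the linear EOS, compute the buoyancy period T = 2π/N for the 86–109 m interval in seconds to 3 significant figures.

565 s

ΔT = -2.2 K, ΔS = -0.30 psu (deep − shallow).
Δρ/ρ₀ = −αΔT + βΔS = 5.06 × 10⁻⁴ − 2.16 × 10⁻⁴ = 2.90 × 10⁻⁴, so Δρ ≈ 0.2978 kg m⁻³.
N² = (g/ρ₀)·Δρ/Δz = g·(Δρ/ρ₀)/Δz = 9.8 × 2.90 × 10⁻⁴ / 23 = 1.2357 × 10⁻⁴ s⁻².
N = √(1.2357 × 10⁻⁴) = 0.011116 rad s⁻¹ → T = 2π/N = 565.24 s ≈ 565 s.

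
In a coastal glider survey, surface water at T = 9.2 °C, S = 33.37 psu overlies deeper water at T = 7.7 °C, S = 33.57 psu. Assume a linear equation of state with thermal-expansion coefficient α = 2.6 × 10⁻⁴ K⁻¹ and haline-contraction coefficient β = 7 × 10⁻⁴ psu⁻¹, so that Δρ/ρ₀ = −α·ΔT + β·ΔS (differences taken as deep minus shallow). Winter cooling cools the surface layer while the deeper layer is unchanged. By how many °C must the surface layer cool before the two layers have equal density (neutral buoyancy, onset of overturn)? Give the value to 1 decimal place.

Neutral buoyancy requires Δρ = 0, i.e. −α(T_deep − T_surf′) + β(S_deep − S_surf) = 0.
T_surf′ = T_deep − (β/α)·ΔS = 7.7 − (7 × 10⁻⁴/2.6 × 10⁻⁴)·(+0.20) = 7.162 °C.
Cooling required: 9.2 − (7.162) = 2.038 °C.

2.0 °C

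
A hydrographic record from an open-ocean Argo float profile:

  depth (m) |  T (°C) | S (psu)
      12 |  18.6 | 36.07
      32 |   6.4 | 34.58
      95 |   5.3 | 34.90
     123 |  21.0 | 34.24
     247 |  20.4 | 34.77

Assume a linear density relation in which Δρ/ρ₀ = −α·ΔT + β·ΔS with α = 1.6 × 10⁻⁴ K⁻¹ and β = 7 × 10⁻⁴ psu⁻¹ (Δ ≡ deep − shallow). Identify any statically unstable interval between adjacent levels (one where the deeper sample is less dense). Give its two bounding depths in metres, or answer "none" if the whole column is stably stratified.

95–123 m

Evaluate Δρ/ρ₀ = −αΔT + βΔS across each adjacent pair:
  12–32 m: −αΔT+βΔS = −(1.6 × 10⁻⁴)(-12.2)+(7 × 10⁻⁴)(-1.49) = 9.1 × 10⁻⁴ → stable
  32–95 m: −αΔT+βΔS = −(1.6 × 10⁻⁴)(-1.1)+(7 × 10⁻⁴)(+0.32) = 4.0 × 10⁻⁴ → stable
  95–123 m: −αΔT+βΔS = −(1.6 × 10⁻⁴)(+15.7)+(7 × 10⁻⁴)(-0.66) = -3.0 × 10⁻³ → UNSTABLE
  123–247 m: −αΔT+βΔS = −(1.6 × 10⁻⁴)(-0.6)+(7 × 10⁻⁴)(+0.53) = 4.7 × 10⁻⁴ → stable
The 95–123 m interval has Δρ < 0: lighter water underlies denser water.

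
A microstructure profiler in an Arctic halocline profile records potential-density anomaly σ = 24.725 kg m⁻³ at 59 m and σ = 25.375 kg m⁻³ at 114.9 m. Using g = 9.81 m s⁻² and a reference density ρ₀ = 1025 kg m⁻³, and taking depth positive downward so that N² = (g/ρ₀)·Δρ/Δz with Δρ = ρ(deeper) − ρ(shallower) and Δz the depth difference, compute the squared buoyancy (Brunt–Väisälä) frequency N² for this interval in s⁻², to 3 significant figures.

Δρ = 1025.375 − 1024.725 = 0.650 kg m⁻³ over Δz = 114.9 − 59 = 55.9 m.
N² = (9.81/1025) × (0.650/55.9) = 1.1129 × 10⁻⁴ s⁻² ≈ 1.11 × 10⁻⁴ s⁻².

1.11 × 10⁻⁴ s⁻²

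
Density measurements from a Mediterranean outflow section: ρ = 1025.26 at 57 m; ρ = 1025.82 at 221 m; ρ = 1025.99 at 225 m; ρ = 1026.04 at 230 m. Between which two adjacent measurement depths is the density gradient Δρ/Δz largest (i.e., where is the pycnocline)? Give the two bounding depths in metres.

221–225 m

Compute the density gradient over each adjacent pair:
  57–221 m: Δρ/Δz = 0.56/164 = 3.4 × 10⁻³ kg m⁻⁴
  221–225 m: Δρ/Δz = 0.17/4 = 0.043 kg m⁻⁴
  225–230 m: Δρ/Δz = 0.05/5 = 0.010 kg m⁻⁴
The largest gradient is in the 221–225 m interval — the pycnocline.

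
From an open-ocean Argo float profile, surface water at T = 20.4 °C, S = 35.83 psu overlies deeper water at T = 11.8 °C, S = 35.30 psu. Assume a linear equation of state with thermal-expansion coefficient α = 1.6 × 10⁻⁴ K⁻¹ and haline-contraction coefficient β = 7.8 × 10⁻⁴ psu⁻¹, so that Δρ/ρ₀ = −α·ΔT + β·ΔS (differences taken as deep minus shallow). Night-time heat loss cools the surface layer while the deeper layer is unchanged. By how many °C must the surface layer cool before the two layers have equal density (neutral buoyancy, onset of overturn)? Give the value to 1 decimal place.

6.0 °C

Neutral buoyancy requires Δρ = 0, i.e. −α(T_deep − T_surf′) + β(S_deep − S_surf) = 0.
T_surf′ = T_deep − (β/α)·ΔS = 11.8 − (7.8 × 10⁻⁴/1.6 × 10⁻⁴)·(-0.53) = 14.384 °C.
Cooling required: 20.4 − (14.384) = 6.016 °C.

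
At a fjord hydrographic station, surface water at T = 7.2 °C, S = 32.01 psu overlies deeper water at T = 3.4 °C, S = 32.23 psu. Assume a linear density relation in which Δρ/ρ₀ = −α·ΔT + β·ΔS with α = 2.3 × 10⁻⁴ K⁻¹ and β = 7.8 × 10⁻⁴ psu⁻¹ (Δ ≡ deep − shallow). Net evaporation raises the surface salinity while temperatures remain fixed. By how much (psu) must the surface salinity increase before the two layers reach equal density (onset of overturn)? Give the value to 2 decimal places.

Neutral buoyancy requires −α(T_deep − T_surf) + β(S_deep − S_surf′) = 0.
S_surf′ = S_deep − (α/β)·ΔT = 32.23 − (2.3 × 10⁻⁴/7.8 × 10⁻⁴)·(-3.8) = 33.3505 psu.
Increase required: 33.3505 − 32.01 = 1.3405 psu.

1.34 psu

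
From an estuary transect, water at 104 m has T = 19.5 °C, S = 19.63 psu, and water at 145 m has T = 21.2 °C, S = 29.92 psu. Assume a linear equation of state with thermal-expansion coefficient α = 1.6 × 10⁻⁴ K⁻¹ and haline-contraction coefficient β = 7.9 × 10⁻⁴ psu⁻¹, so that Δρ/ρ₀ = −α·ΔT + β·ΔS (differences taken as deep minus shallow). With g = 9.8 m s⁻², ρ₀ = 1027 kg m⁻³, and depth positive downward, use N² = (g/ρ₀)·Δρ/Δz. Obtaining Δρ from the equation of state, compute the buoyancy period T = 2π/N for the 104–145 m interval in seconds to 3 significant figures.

145 s

ΔT = +1.7 K, ΔS = +10.29 psu (deep − shallow).
Δρ/ρ₀ = −αΔT + βΔS = -2.72 × 10⁻⁴ + 8.1291 × 10⁻³ = 7.8571 × 10⁻³, so Δρ ≈ 8.069 kg m⁻³.
N² = (g/ρ₀)·Δρ/Δz = g·(Δρ/ρ₀)/Δz = 9.8 × 7.8571 × 10⁻³ / 41 = 1.8780 × 10⁻³ s⁻².
N = √(1.8780 × 10⁻³) = 0.043336 rad s⁻¹ → T = 2π/N = 144.99 s ≈ 145 s.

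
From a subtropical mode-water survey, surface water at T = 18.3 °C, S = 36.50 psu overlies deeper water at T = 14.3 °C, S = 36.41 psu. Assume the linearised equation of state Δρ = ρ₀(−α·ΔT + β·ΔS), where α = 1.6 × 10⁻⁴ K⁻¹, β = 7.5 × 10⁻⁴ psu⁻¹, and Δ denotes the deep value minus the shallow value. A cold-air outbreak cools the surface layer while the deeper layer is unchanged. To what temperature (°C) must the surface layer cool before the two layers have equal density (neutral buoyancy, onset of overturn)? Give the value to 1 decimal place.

Neutral buoyancy requires Δρ = 0, i.e. −α(T_deep − T_surf′) + β(S_deep − S_surf) = 0.
T_surf′ = T_deep − (β/α)·ΔS = 14.3 − (7.5 × 10⁻⁴/1.6 × 10⁻⁴)·(-0.09) = 14.722 °C.
Cooling required: 18.3 − (14.722) = 3.578 °C.

14.7 °C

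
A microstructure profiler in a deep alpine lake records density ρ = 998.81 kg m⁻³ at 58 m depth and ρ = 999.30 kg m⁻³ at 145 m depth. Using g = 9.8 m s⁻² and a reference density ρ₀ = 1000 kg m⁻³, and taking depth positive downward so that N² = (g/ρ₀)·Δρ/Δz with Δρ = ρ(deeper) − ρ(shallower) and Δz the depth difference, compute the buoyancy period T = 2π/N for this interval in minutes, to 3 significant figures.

14.1 min

Δρ = 999.30 − 998.81 = 0.49 kg m⁻³ over Δz = 145 − 58 = 87 m.
N² = (9.8/1000) × (0.49/87) = 5.5195 × 10⁻⁵ s⁻².
N = √(5.5195 × 10⁻⁵) = 7.4293 × 10⁻³ rad s⁻¹, so T = 2π/N = 845.73 s = 14.095 min ≈ 14.1 min.
Since Δρ > 0 the layer is stably stratified.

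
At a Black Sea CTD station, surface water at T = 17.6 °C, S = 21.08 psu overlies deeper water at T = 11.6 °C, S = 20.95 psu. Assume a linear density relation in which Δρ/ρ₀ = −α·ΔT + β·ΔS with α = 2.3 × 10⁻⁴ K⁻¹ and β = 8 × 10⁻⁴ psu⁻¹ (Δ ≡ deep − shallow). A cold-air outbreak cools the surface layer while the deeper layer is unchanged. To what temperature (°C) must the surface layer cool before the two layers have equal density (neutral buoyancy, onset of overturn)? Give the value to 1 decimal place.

12.1 °C

Neutral buoyancy requires Δρ = 0, i.e. −α(T_deep − T_surf′) + β(S_deep − S_surf) = 0.
T_surf′ = T_deep − (β/α)·ΔS = 11.6 − (8 × 10⁻⁴/2.3 × 10⁻⁴)·(-0.13) = 12.052 °C.
Cooling required: 17.6 − (12.052) = 5.548 °C.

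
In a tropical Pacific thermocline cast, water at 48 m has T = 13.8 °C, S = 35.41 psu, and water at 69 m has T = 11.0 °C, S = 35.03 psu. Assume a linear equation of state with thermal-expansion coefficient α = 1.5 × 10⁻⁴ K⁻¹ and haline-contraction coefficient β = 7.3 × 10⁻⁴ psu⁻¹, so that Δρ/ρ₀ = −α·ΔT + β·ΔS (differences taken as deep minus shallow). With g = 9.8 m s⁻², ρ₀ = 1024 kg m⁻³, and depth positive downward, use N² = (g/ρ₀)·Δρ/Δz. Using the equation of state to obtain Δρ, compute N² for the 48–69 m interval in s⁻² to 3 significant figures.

6.65 × 10⁻⁵ s⁻²

ΔT = -2.8 K, ΔS = -0.38 psu (deep − shallow).
Δρ/ρ₀ = −αΔT + βΔS = 4.20 × 10⁻⁴ − 2.774 × 10⁻⁴ = 1.426 × 10⁻⁴, so Δρ ≈ 0.1460 kg m⁻³.
N² = (g/ρ₀)·Δρ/Δz = g·(Δρ/ρ₀)/Δz = 9.8 × 1.426 × 10⁻⁴ / 21 = 6.6547 × 10⁻⁵ s⁻² ≈ 6.65 × 10⁻⁵ s⁻².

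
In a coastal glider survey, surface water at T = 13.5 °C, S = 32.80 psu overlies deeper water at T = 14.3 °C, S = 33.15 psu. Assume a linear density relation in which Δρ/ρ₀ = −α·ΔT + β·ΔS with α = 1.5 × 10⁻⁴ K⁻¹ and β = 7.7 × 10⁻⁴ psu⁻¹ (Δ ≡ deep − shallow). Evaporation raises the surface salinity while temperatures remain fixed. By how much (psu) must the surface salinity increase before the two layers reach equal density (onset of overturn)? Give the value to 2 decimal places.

0.19 psu

Neutral buoyancy requires −α(T_deep − T_surf) + β(S_deep − S_surf′) = 0.
S_surf′ = S_deep − (α/β)·ΔT = 33.15 − (1.5 × 10⁻⁴/7.7 × 10⁻⁴)·(+0.8) = 32.9942 psu.
Increase required: 32.9942 − 32.80 = 0.1942 psu.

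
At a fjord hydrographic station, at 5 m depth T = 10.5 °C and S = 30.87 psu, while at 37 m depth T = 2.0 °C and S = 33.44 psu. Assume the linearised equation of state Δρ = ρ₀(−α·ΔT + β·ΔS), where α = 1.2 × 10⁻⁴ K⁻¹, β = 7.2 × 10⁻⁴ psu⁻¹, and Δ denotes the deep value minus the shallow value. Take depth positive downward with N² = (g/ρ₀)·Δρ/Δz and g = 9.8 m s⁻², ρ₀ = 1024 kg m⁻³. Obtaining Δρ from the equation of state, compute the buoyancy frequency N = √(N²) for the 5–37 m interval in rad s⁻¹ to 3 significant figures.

ΔT = -8.5 K, ΔS = +2.57 psu (deep − shallow).
Δρ/ρ₀ = −αΔT + βΔS = 1.02 × 10⁻³ + 1.8504 × 10⁻³ = 2.8704 × 10⁻³, so Δρ ≈ 2.939 kg m⁻³.
N² = (g/ρ₀)·Δρ/Δz = g·(Δρ/ρ₀)/Δz = 9.8 × 2.8704 × 10⁻³ / 32 = 8.7906 × 10⁻⁴ s⁻².
N = √(8.7906 × 10⁻⁴) = 0.029649 rad s⁻¹ ≈ 0.0296 rad s⁻¹.

0.0296 rad s⁻¹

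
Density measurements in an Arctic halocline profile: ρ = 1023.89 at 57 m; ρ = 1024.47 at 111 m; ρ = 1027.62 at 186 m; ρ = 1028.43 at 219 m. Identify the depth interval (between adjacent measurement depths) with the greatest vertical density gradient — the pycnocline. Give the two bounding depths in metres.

Compute the density gradient over each adjacent pair:
  57–111 m: Δρ/Δz = 0.58/54 = 0.011 kg m⁻⁴
  111–186 m: Δρ/Δz = 3.15/75 = 0.042 kg m⁻⁴
  186–219 m: Δρ/Δz = 0.81/33 = 0.025 kg m⁻⁴
The largest gradient is in the 111–186 m interval — the pycnocline.

111–186 m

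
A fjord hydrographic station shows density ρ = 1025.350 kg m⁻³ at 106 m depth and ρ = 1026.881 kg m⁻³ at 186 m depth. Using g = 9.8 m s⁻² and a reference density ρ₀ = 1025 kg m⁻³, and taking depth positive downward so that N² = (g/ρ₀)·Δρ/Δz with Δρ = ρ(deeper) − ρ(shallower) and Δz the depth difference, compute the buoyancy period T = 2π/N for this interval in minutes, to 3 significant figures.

Δρ = 1026.881 − 1025.350 = 1.531 kg m⁻³ over Δz = 186 − 106 = 80 m.
N² = (9.8/1025) × (1.531/80) = 1.8297 × 10⁻⁴ s⁻².
N = √(1.8297 × 10⁻⁴) = 0.013527 rad s⁻¹, so T = 2π/N = 464.49 s = 7.7415 min ≈ 7.74 min.

7.74 min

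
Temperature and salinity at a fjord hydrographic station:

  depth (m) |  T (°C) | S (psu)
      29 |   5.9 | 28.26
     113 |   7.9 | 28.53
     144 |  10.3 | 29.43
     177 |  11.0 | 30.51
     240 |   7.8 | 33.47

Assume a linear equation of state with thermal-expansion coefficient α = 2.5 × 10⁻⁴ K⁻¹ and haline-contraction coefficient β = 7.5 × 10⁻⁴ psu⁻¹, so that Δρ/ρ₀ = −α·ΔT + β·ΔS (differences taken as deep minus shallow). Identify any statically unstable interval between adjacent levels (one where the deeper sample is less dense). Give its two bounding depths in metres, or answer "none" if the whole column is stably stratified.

29–113 m

Evaluate Δρ/ρ₀ = −αΔT + βΔS across each adjacent pair:
  29–113 m: −αΔT+βΔS = −(2.5 × 10⁻⁴)(+2.0)+(7.5 × 10⁻⁴)(+0.27) = -3.0 × 10⁻⁴ → UNSTABLE
  113–144 m: −αΔT+βΔS = −(2.5 × 10⁻⁴)(+2.4)+(7.5 × 10⁻⁴)(+0.90) = 7.5 × 10⁻⁵ → stable
  144–177 m: −αΔT+βΔS = −(2.5 × 10⁻⁴)(+0.7)+(7.5 × 10⁻⁴)(+1.08) = 6.4 × 10⁻⁴ → stable
  177–240 m: −αΔT+βΔS = −(2.5 × 10⁻⁴)(-3.2)+(7.5 × 10⁻⁴)(+2.96) = 3.0 × 10⁻³ → stable
The 29–113 m interval has Δρ < 0: lighter water underlies denser water.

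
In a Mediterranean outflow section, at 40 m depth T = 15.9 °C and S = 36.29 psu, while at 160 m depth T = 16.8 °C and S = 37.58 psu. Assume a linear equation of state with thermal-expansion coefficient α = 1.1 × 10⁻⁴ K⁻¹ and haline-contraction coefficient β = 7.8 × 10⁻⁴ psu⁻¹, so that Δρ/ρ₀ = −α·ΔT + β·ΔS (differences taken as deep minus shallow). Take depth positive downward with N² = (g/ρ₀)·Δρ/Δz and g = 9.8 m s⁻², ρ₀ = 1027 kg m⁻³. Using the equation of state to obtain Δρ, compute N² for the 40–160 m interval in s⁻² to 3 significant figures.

7.41 × 10⁻⁵ s⁻²

ΔT = +0.9 K, ΔS = +1.29 psu (deep − shallow).
Δρ/ρ₀ = −αΔT + βΔS = -9.90 × 10⁻⁵ + 1.0062 × 10⁻³ = 9.072 × 10⁻⁴, so Δρ ≈ 0.9317 kg m⁻³.
N² = (g/ρ₀)·Δρ/Δz = g·(Δρ/ρ₀)/Δz = 9.8 × 9.072 × 10⁻⁴ / 120 = 7.4088 × 10⁻⁵ s⁻² ≈ 7.41 × 10⁻⁵ s⁻².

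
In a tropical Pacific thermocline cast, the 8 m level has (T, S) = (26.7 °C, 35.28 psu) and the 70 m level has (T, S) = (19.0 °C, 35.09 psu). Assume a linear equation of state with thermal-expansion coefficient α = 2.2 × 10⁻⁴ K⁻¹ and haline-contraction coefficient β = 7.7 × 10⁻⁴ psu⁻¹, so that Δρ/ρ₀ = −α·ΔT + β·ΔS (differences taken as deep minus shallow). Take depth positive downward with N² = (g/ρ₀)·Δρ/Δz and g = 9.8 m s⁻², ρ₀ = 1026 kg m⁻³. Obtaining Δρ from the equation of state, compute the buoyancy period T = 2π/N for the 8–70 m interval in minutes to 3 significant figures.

6.70 min

ΔT = -7.7 K, ΔS = -0.19 psu (deep − shallow).
Δρ/ρ₀ = −αΔT + βΔS = 1.694 × 10⁻³ − 1.463 × 10⁻⁴ = 1.5477 × 10⁻³, so Δρ ≈ 1.588 kg m⁻³.
N² = (g/ρ₀)·Δρ/Δz = g·(Δρ/ρ₀)/Δz = 9.8 × 1.5477 × 10⁻³ / 62 = 2.4464 × 10⁻⁴ s⁻².
N = √(2.4464 × 10⁻⁴) = 0.015641 rad s⁻¹ → T = 2π/N = 401.71 s = 6.6952 min ≈ 6.70 min.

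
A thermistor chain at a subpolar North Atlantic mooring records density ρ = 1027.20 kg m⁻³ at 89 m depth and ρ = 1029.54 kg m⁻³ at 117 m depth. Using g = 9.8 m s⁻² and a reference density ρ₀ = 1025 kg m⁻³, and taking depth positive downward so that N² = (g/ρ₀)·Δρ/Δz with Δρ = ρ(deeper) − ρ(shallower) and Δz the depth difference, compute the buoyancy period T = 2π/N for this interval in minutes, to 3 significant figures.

3.70 min

Δρ = 1029.54 − 1027.20 = 2.34 kg m⁻³ over Δz = 117 − 89 = 28 m.
N² = (9.8/1025) × (2.34/28) = 7.9902 × 10⁻⁴ s⁻².
N = √(7.9902 × 10⁻⁴) = 0.028267 rad s⁻¹, so T = 2π/N = 222.28 s = 3.7047 min ≈ 3.70 min.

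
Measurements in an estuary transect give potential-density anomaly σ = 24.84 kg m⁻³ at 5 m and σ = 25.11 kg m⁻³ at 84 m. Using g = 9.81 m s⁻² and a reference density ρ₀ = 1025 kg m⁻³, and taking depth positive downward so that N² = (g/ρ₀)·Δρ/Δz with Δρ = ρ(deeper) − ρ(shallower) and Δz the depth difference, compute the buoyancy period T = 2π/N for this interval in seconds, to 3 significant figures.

Δρ = 1025.11 − 1024.84 = 0.27 kg m⁻³ over Δz = 84 − 5 = 79 m.
N² = (9.81/1025) × (0.27/79) = 3.2710 × 10⁻⁵ s⁻².
N = √(3.2710 × 10⁻⁵) = 5.7193 × 10⁻³ rad s⁻¹, so T = 2π/N = 1.0986 × 10³ s ≈ 1.10 × 10³ s.
N² > 0, so the interval is statically stable.

1.10 × 10³ s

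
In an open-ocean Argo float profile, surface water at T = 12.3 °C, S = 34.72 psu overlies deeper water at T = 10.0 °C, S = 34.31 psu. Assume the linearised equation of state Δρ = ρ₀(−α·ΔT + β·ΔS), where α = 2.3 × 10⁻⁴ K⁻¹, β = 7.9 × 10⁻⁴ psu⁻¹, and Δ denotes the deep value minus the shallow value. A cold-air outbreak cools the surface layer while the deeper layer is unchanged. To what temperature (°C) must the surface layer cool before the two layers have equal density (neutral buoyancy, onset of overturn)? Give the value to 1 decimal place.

11.4 °C

Neutral buoyancy requires Δρ = 0, i.e. −α(T_deep − T_surf′) + β(S_deep − S_surf) = 0.
T_surf′ = T_deep − (β/α)·ΔS = 10.0 − (7.9 × 10⁻⁴/2.3 × 10⁻⁴)·(-0.41) = 11.408 °C.
Cooling required: 12.3 − (11.408) = 0.892 °C.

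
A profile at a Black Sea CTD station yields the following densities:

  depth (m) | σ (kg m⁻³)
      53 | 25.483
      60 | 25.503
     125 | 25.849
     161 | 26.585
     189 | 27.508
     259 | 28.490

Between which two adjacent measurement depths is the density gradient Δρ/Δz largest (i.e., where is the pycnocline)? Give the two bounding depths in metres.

161–189 m

Compute the density gradient over each adjacent pair:
  53–60 m: Δρ/Δz = 0.020/7 = 2.9 × 10⁻³ kg m⁻⁴
  60–125 m: Δρ/Δz = 0.346/65 = 5.3 × 10⁻³ kg m⁻⁴
  125–161 m: Δρ/Δz = 0.736/36 = 0.020 kg m⁻⁴
  161–189 m: Δρ/Δz = 0.923/28 = 0.033 kg m⁻⁴
  189–259 m: Δρ/Δz = 0.982/70 = 0.014 kg m⁻⁴
The largest gradient is in the 161–189 m interval — the pycnocline.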